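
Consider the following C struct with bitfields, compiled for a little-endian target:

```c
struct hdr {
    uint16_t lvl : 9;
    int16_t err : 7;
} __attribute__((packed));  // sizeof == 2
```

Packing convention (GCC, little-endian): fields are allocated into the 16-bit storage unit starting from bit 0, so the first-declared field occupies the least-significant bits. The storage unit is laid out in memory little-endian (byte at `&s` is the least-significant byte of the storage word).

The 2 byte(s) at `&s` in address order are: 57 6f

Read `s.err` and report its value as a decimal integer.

[0]=0x57 [1]=0x6f (little-endian) → word 0x6f57
lvl:9 @ bit 0 → (0x6f57>>0)&0x1ff = 0x157
err:7 @ bit 9 → (0x6f57>>9)&0x7f = 0x37  ←
err signed 7b, MSB=0: value = 55

55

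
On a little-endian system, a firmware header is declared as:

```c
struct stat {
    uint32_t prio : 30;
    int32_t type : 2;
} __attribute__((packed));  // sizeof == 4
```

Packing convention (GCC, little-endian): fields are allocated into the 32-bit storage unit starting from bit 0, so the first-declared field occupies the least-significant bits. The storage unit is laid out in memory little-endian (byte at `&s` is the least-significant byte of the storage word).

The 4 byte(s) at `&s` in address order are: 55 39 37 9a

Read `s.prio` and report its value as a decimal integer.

[0]=0x55 [1]=0x39 [2]=0x37 [3]=0x9a (little-endian) → word 0x9a373955
prio:30 @ bit 0 → (0x9a373955>>0)&0x3fffffff = 0x1a373955  ←
type:2 @ bit 30 → (0x9a373955>>30)&0x3 = 0x2

439826773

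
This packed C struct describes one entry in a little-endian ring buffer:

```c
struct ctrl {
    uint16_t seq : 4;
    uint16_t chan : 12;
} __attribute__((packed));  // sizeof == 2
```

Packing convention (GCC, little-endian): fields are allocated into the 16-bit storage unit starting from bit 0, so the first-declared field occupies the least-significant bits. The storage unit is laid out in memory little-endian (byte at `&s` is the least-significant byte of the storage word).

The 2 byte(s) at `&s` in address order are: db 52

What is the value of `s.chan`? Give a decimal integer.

1325

[0]=0xdb [1]=0x52 (little-endian) → word 0x52db
seq:4 @ bit 0 → (0x52db>>0)&0xf = 0xb
chan:12 @ bit 4 → (0x52db>>4)&0xfff = 0x52d  ←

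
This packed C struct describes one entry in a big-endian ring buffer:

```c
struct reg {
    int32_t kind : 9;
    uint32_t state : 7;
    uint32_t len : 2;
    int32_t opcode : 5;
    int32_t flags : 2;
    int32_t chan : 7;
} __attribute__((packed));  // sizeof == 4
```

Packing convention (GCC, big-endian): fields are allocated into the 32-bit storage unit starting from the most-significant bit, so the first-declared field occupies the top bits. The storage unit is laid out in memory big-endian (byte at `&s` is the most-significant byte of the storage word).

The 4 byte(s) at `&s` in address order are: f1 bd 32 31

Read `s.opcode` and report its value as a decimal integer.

-7

[0]=0xf1 [1]=0xbd [2]=0x32 [3]=0x31 (big-endian) → word 0xf1bd3231
kind:9 @ bit 23 → (0xf1bd3231>>23)&0x1ff = 0x1e3
state:7 @ bit 16 → (0xf1bd3231>>16)&0x7f = 0x3d
len:2 @ bit 14 → (0xf1bd3231>>14)&0x3 = 0x0
opcode:5 @ bit 9 → (0xf1bd3231>>9)&0x1f = 0x19  ←
flags:2 @ bit 7 → (0xf1bd3231>>7)&0x3 = 0x0
chan:7 @ bit 0 → (0xf1bd3231>>0)&0x7f = 0x31
opcode signed 5b, MSB=1: 25 - 32 = -7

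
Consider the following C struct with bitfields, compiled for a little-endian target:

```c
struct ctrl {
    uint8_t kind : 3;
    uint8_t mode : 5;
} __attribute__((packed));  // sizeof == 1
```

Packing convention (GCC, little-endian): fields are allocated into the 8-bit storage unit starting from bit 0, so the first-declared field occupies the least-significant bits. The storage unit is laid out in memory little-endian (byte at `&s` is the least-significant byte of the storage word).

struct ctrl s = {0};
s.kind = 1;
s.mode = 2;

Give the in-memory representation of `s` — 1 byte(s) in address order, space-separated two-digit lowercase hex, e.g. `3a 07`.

11

[0+:3] kind=1 & 0x7 = 0x1; word=0x01
[3+:5] mode=2 & 0x1f = 0x2; word=0x11
word = 0x11 → little-endian bytes:
  [0]=0x11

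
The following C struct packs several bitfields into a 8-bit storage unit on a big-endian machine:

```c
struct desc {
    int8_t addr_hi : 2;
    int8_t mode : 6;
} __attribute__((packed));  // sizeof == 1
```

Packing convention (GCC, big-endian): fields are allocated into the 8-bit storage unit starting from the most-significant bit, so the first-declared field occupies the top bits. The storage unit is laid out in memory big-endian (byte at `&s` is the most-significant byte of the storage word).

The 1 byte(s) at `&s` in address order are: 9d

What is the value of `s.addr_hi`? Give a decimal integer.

-2

[0]=0x9d (big-endian) → word 0x9d
addr_hi:2 @ bit 6 → (0x9d>>6)&0x3 = 0x2  ←
mode:6 @ bit 0 → (0x9d>>0)&0x3f = 0x1d
addr_hi signed 2b, MSB=1: 2 - 4 = -2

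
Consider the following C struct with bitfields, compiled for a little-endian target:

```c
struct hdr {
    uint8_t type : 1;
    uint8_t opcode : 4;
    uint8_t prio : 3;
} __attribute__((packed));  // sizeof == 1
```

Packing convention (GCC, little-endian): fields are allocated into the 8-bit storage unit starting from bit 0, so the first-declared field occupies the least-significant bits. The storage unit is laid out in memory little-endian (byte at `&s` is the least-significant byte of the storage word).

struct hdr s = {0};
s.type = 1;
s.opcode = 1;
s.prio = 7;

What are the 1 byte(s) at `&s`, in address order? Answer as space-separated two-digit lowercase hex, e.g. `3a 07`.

e3

[0+:1] type=1 & 0x1 = 0x1; word=0x01
[1+:4] opcode=1 & 0xf = 0x1; word=0x03
[5+:3] prio=7 & 0x7 = 0x7; word=0xe3
word = 0xe3 → little-endian bytes:
  [0]=0xe3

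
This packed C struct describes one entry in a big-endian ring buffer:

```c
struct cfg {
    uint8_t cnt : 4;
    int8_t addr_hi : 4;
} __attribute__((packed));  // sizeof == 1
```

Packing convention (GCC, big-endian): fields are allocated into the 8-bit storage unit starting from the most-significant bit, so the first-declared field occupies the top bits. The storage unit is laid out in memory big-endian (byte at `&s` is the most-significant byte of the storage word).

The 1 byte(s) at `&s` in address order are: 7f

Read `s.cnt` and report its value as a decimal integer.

7

[0]=0x7f (big-endian) → word 0x7f
cnt:4 @ bit 4 → (0x7f>>4)&0xf = 0x7  ←
addr_hi:4 @ bit 0 → (0x7f>>0)&0xf = 0xf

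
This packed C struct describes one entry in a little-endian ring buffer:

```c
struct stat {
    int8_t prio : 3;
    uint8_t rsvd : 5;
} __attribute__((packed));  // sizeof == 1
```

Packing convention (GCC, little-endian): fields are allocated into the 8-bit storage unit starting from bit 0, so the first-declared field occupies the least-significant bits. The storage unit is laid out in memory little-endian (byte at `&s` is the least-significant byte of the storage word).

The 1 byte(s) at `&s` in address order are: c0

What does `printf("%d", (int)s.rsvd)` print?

[0]=0xc0 (little-endian) → word 0xc0
prio [0+:3] = (word>>0) & 0x7 = 0
rsvd [3+:5] = (word>>3) & 0x1f = 24  ←

24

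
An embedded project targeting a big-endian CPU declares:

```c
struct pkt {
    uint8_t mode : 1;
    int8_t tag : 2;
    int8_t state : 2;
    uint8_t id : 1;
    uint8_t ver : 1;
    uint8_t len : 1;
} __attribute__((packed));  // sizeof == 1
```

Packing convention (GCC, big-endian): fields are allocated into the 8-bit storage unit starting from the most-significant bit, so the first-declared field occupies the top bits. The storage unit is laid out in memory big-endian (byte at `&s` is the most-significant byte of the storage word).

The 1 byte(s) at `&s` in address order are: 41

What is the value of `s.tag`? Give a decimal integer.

-2

[0]=0x41 (big-endian) → word 0x41
mode [7+:1] = (word>>7) & 0x1 = 0
tag [5+:2] = (word>>5) & 0x3 = 2  ←
state [3+:2] = (word>>3) & 0x3 = 0
id [2+:1] = (word>>2) & 0x1 = 0
ver [1+:1] = (word>>1) & 0x1 = 0
len [0+:1] = (word>>0) & 0x1 = 1
tag signed 2b, MSB=1: 2 - 4 = -2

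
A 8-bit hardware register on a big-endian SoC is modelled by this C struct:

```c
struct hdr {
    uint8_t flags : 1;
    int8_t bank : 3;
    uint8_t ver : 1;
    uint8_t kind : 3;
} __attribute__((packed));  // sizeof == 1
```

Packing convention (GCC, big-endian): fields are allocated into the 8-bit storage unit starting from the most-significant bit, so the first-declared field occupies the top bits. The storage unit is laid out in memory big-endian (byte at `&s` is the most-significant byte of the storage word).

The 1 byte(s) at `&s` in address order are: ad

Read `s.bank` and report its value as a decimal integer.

[0]=0xad (big-endian) → word 0xad
flags [7+:1] = (word>>7) & 0x1 = 1
bank [4+:3] = (word>>4) & 0x7 = 2  ←
ver [3+:1] = (word>>3) & 0x1 = 1
kind [0+:3] = (word>>0) & 0x7 = 5
bank signed 3b, MSB=0: value = 2

2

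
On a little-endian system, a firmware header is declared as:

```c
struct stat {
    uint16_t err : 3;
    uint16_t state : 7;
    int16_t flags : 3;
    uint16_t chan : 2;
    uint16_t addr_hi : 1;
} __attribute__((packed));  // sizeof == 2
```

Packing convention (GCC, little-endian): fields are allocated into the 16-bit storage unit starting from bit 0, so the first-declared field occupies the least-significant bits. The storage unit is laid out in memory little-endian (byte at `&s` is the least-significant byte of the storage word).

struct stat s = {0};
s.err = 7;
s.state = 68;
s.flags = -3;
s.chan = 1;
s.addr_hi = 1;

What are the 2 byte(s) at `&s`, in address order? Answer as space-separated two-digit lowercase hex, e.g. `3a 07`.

27 b6

[0+:3] err=7 & 0x7 = 0x7; word=0x0007
[3+:7] state=68 & 0x7f = 0x44; word=0x0227
[10+:3] flags=-3 & 0x7 = 0x5; word=0x1627
[13+:2] chan=1 & 0x3 = 0x1; word=0x3627
[15+:1] addr_hi=1 & 0x1 = 0x1; word=0xb627
word = 0xb627 → little-endian bytes:
  [0]=0x27  [1]=0xb6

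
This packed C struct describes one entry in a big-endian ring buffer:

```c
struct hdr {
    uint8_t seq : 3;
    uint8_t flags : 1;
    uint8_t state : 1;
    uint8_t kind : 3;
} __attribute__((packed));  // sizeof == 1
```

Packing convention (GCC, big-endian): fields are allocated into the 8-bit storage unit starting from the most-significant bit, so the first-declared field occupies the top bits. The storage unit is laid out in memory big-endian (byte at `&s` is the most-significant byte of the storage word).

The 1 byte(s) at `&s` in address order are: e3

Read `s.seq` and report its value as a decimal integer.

[0]=0xe3 (big-endian) → word 0xe3
seq [5+:3] = (word>>5) & 0x7 = 7  ←
flags [4+:1] = (word>>4) & 0x1 = 0
state [3+:1] = (word>>3) & 0x1 = 0
kind [0+:3] = (word>>0) & 0x7 = 3

7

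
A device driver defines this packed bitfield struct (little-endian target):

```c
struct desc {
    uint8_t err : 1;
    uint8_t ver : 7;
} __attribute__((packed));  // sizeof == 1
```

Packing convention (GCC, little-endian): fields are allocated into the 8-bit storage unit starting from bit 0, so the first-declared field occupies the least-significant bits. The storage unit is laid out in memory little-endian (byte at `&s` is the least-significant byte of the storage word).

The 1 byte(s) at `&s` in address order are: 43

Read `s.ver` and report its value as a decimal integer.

[0]=0x43 (little-endian) → word 0x43
err [0+:1] = (word>>0) & 0x1 = 1
ver [1+:7] = (word>>1) & 0x7f = 33  ←

33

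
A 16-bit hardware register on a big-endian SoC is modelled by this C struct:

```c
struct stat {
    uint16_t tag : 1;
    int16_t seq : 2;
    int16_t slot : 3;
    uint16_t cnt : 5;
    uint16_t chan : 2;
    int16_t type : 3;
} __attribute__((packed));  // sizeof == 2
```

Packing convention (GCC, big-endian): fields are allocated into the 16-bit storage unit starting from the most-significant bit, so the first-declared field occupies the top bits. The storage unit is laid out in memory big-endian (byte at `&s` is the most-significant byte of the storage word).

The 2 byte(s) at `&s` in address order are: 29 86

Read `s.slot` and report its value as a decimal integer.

2

[0]=0x29 [1]=0x86 (big-endian) → word 0x2986
tag:1 @ bit 15 → (0x2986>>15)&0x1 = 0x0
seq:2 @ bit 13 → (0x2986>>13)&0x3 = 0x1
slot:3 @ bit 10 → (0x2986>>10)&0x7 = 0x2  ←
cnt:5 @ bit 5 → (0x2986>>5)&0x1f = 0xc
chan:2 @ bit 3 → (0x2986>>3)&0x3 = 0x0
type:3 @ bit 0 → (0x2986>>0)&0x7 = 0x6
slot signed 3b, MSB=0: value = 2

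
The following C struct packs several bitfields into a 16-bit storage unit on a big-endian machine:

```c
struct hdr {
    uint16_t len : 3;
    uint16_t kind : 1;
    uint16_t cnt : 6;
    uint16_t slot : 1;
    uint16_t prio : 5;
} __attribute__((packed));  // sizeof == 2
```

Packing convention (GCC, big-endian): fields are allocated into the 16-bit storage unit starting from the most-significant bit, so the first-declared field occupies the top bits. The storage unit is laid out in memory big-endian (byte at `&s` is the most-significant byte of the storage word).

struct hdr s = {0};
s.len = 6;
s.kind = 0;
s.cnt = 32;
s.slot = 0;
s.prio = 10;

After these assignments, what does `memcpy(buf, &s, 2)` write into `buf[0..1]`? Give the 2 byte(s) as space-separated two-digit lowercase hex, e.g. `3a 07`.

c8 0a

len:3 = 6 → 0x6 << 13 → word 0xc000
kind:1 = 0 → 0x0 << 12 → word 0xc000
cnt:6 = 32 → 0x20 << 6 → word 0xc800
slot:1 = 0 → 0x0 << 5 → word 0xc800
prio:5 = 10 → 0xa << 0 → word 0xc80a
word = 0xc80a → big-endian bytes:
  [0]=0xc8  [1]=0x0a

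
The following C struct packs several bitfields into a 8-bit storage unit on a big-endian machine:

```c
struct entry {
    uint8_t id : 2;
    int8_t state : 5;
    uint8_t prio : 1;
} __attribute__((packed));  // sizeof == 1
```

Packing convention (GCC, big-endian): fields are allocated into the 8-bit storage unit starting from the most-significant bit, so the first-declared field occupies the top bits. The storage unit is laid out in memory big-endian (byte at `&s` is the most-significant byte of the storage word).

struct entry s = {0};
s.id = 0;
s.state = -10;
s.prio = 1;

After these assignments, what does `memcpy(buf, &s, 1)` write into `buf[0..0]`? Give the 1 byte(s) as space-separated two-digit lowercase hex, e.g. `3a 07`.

2d

id:2 = 0 → 0x0 << 6 → word 0x00
state:5 = -10 → 0x16 << 1 → word 0x2c
prio:1 = 1 → 0x1 << 0 → word 0x2d
word = 0x2d → big-endian bytes:
  [0]=0x2d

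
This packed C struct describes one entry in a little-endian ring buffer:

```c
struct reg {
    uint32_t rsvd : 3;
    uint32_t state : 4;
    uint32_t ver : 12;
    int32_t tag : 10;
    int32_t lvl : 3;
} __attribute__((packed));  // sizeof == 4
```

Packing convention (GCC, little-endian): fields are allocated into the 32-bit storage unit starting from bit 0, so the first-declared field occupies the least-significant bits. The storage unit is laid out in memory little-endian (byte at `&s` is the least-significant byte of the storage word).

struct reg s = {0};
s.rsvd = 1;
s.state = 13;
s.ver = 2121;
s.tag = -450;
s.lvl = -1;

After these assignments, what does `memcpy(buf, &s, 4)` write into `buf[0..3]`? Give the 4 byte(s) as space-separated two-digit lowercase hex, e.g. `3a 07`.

e9 24 f4 f1

[0+:3] rsvd=1 & 0x7 = 0x1; word=0x00000001
[3+:4] state=13 & 0xf = 0xd; word=0x00000069
[7+:12] ver=2121 & 0xfff = 0x849; word=0x000424e9
[19+:10] tag=-450 & 0x3ff = 0x23e; word=0x11f424e9
[29+:3] lvl=-1 & 0x7 = 0x7; word=0xf1f424e9
word = 0xf1f424e9 → little-endian bytes:
  [0]=0xe9  [1]=0x24  [2]=0xf4  [3]=0xf1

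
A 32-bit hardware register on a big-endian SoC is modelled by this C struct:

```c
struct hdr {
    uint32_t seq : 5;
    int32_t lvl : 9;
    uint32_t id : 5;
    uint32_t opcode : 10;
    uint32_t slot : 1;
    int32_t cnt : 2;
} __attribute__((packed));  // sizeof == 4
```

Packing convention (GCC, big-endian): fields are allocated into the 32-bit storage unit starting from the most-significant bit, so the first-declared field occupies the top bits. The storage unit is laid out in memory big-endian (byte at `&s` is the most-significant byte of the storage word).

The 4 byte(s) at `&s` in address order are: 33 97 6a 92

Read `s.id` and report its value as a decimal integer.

27

[0]=0x33 [1]=0x97 [2]=0x6a [3]=0x92 (big-endian) → word 0x33976a92
seq [27+:5] = (word>>27) & 0x1f = 6
lvl [18+:9] = (word>>18) & 0x1ff = 229
id [13+:5] = (word>>13) & 0x1f = 27  ←
opcode [3+:10] = (word>>3) & 0x3ff = 338
slot [2+:1] = (word>>2) & 0x1 = 0
cnt [0+:2] = (word>>0) & 0x3 = 2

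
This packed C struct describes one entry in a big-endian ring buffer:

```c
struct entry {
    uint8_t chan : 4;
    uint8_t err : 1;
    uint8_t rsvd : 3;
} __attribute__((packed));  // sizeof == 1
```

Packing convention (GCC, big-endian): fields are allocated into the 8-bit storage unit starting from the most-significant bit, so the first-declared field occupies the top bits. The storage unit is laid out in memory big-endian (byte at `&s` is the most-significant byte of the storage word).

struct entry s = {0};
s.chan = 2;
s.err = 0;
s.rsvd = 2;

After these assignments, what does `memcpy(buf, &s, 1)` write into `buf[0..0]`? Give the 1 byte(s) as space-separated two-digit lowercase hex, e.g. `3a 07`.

22

[4+:4] chan=2 & 0xf = 0x2; word=0x20
[3+:1] err=0 & 0x1 = 0x0; word=0x20
[0+:3] rsvd=2 & 0x7 = 0x2; word=0x22
word = 0x22 → big-endian bytes:
  [0]=0x22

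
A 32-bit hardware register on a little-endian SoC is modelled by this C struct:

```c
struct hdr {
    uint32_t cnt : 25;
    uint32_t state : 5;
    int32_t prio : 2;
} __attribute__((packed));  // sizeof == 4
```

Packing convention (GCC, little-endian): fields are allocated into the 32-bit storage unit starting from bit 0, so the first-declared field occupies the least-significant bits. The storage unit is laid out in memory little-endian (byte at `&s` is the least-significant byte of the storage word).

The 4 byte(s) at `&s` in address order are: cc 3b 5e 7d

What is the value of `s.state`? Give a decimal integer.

30

[0]=0xcc [1]=0x3b [2]=0x5e [3]=0x7d (little-endian) → word 0x7d5e3bcc
cnt:25 @ bit 0 → (0x7d5e3bcc>>0)&0x1ffffff = 0x15e3bcc
state:5 @ bit 25 → (0x7d5e3bcc>>25)&0x1f = 0x1e  ←
prio:2 @ bit 30 → (0x7d5e3bcc>>30)&0x3 = 0x1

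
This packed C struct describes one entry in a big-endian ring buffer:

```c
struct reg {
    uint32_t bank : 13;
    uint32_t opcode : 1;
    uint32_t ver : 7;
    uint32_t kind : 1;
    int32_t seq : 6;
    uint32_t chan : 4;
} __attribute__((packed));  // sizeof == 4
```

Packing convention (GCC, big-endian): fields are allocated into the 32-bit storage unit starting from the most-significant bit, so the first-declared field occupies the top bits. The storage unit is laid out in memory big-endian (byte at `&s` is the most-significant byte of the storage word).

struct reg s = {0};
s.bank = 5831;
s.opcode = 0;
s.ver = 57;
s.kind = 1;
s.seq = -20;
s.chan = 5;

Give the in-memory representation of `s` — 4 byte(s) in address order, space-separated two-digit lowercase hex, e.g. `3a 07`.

bank:13 = 5831 → 0x16c7 << 19 → word 0xb6380000
opcode:1 = 0 → 0x0 << 18 → word 0xb6380000
ver:7 = 57 → 0x39 << 11 → word 0xb639c800
kind:1 = 1 → 0x1 << 10 → word 0xb639cc00
seq:6 = -20 → 0x2c << 4 → word 0xb639cec0
chan:4 = 5 → 0x5 << 0 → word 0xb639cec5
word = 0xb639cec5 → big-endian bytes:
  [0]=0xb6  [1]=0x39  [2]=0xce  [3]=0xc5

b6 39 ce c5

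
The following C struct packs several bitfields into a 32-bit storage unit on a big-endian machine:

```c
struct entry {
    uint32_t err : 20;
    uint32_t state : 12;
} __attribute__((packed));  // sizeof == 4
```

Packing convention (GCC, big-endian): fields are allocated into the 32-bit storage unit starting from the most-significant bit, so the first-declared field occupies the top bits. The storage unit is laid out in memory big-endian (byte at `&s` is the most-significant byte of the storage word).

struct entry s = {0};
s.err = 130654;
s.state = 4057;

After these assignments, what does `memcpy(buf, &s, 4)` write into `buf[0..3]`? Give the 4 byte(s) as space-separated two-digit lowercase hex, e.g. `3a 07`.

1f e5 ef d9

err:20 = 130654 → 0x1fe5e << 12 → word 0x1fe5e000
state:12 = 4057 → 0xfd9 << 0 → word 0x1fe5efd9
word = 0x1fe5efd9 → big-endian bytes:
  [0]=0x1f  [1]=0xe5  [2]=0xef  [3]=0xd9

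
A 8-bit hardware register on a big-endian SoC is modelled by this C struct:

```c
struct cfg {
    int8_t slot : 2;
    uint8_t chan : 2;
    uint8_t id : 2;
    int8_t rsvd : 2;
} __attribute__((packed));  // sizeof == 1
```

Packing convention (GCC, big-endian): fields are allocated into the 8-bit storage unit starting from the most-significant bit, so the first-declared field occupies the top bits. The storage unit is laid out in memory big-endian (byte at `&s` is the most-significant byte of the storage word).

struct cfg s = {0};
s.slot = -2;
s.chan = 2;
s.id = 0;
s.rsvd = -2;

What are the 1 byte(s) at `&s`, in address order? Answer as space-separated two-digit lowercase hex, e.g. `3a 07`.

a2

slot (2b) val=-2 bits=0x2 at bit 6: 0x80
chan (2b) val=2 bits=0x2 at bit 4: 0xa0
id (2b) val=0 bits=0x0 at bit 2: 0xa0
rsvd (2b) val=-2 bits=0x2 at bit 0: 0xa2
word = 0xa2 → big-endian bytes:
  [0]=0xa2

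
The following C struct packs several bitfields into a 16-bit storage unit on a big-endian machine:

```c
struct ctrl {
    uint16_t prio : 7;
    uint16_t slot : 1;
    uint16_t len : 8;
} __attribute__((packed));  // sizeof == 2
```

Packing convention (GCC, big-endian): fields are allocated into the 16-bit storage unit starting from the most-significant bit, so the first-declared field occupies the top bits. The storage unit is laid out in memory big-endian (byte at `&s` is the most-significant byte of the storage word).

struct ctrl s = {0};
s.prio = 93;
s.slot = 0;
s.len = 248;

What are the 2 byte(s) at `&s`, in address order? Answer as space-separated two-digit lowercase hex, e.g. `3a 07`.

prio (7b) val=93 bits=0x5d at bit 9: 0xba00
slot (1b) val=0 bits=0x0 at bit 8: 0xba00
len (8b) val=248 bits=0xf8 at bit 0: 0xbaf8
word = 0xbaf8 → big-endian bytes:
  [0]=0xba  [1]=0xf8

ba f8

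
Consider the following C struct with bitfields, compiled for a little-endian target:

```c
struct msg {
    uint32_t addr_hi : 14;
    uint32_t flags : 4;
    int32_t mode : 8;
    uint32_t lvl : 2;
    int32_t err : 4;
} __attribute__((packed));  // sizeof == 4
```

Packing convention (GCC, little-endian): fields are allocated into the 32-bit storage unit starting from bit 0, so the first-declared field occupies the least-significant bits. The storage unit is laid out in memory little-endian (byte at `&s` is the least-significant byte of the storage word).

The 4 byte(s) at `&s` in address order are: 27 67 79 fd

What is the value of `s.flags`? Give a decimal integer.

5

[0]=0x27 [1]=0x67 [2]=0x79 [3]=0xfd (little-endian) → word 0xfd796727
addr_hi:14 @ bit 0 → (0xfd796727>>0)&0x3fff = 0x2727
flags:4 @ bit 14 → (0xfd796727>>14)&0xf = 0x5  ←
mode:8 @ bit 18 → (0xfd796727>>18)&0xff = 0x5e
lvl:2 @ bit 26 → (0xfd796727>>26)&0x3 = 0x3
err:4 @ bit 28 → (0xfd796727>>28)&0xf = 0xf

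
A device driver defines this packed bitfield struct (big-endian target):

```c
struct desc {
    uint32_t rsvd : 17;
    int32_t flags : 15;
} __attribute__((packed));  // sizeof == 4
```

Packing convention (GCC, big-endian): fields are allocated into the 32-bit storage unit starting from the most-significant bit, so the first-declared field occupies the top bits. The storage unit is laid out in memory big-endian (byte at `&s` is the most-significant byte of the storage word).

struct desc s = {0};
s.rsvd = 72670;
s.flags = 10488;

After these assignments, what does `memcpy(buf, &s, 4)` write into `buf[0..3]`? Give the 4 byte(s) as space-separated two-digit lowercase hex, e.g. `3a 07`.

8d ef 28 f8

[15+:17] rsvd=72670 & 0x1ffff = 0x11bde; word=0x8def0000
[0+:15] flags=10488 & 0x7fff = 0x28f8; word=0x8def28f8
word = 0x8def28f8 → big-endian bytes:
  [0]=0x8d  [1]=0xef  [2]=0x28  [3]=0xf8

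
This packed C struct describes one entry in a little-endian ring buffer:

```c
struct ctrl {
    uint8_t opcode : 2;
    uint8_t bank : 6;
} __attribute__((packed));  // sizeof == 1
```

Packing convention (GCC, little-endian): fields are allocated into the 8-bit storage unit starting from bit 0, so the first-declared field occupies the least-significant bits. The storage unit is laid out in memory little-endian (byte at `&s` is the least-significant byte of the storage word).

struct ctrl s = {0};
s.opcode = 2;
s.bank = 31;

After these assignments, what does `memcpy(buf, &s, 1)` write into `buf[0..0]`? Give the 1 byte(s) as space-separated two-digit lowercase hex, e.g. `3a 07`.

7e

opcode (2b) val=2 bits=0x2 at bit 0: 0x02
bank (6b) val=31 bits=0x1f at bit 2: 0x7e
word = 0x7e → little-endian bytes:
  [0]=0x7e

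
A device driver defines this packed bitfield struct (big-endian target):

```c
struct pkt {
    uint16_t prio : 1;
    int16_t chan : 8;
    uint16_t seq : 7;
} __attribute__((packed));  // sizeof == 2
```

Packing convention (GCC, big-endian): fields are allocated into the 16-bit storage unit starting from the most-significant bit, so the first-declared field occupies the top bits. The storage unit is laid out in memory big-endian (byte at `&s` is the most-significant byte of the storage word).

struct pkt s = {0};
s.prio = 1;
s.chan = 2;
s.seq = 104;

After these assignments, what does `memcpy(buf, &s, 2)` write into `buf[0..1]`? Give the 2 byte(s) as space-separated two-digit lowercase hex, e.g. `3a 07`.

81 68

prio:1 = 1 → 0x1 << 15 → word 0x8000
chan:8 = 2 → 0x2 << 7 → word 0x8100
seq:7 = 104 → 0x68 << 0 → word 0x8168
word = 0x8168 → big-endian bytes:
  [0]=0x81  [1]=0x68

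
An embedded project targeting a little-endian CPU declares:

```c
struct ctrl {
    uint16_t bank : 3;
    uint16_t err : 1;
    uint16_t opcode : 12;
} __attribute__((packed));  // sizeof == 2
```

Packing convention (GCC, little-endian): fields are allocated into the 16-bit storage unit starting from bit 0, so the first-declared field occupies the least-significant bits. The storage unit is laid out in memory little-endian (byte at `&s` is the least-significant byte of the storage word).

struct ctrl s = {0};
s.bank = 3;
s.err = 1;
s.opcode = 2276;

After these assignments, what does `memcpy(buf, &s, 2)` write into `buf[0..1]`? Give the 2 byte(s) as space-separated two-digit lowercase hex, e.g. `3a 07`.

[0+:3] bank=3 & 0x7 = 0x3; word=0x0003
[3+:1] err=1 & 0x1 = 0x1; word=0x000b
[4+:12] opcode=2276 & 0xfff = 0x8e4; word=0x8e4b
word = 0x8e4b → little-endian bytes:
  [0]=0x4b  [1]=0x8e

4b 8e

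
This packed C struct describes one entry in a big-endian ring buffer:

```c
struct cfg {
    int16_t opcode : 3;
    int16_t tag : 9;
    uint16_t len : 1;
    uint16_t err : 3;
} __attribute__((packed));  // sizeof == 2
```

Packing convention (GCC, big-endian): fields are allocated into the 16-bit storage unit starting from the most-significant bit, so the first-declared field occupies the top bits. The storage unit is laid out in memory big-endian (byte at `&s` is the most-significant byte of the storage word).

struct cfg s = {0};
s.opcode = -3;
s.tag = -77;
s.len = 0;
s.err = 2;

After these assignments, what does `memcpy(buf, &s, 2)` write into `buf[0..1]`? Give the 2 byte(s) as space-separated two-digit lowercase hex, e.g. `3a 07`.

bb 32

opcode (3b) val=-3 bits=0x5 at bit 13: 0xa000
tag (9b) val=-77 bits=0x1b3 at bit 4: 0xbb30
len (1b) val=0 bits=0x0 at bit 3: 0xbb30
err (3b) val=2 bits=0x2 at bit 0: 0xbb32
word = 0xbb32 → big-endian bytes:
  [0]=0xbb  [1]=0x32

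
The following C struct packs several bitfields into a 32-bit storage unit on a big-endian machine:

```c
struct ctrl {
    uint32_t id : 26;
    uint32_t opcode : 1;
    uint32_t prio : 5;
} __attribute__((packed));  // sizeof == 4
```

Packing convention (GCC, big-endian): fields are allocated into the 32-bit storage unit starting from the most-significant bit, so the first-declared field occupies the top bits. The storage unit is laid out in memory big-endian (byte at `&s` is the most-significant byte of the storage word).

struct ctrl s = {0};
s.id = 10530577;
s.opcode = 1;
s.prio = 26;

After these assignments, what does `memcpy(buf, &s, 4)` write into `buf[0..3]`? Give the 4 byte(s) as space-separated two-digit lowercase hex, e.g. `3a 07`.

28 2b c4 7a

[6+:26] id=10530577 & 0x3ffffff = 0xa0af11; word=0x282bc440
[5+:1] opcode=1 & 0x1 = 0x1; word=0x282bc460
[0+:5] prio=26 & 0x1f = 0x1a; word=0x282bc47a
word = 0x282bc47a → big-endian bytes:
  [0]=0x28  [1]=0x2b  [2]=0xc4  [3]=0x7a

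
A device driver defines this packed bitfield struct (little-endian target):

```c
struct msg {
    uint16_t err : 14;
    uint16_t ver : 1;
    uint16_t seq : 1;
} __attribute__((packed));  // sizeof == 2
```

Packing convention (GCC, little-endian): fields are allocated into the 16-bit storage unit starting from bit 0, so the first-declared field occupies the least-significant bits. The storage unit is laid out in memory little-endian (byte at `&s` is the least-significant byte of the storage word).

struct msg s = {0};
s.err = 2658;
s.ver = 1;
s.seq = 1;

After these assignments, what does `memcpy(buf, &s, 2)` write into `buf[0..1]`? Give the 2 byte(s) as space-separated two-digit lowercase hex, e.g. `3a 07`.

err (14b) val=2658 bits=0xa62 at bit 0: 0x0a62
ver (1b) val=1 bits=0x1 at bit 14: 0x4a62
seq (1b) val=1 bits=0x1 at bit 15: 0xca62
word = 0xca62 → little-endian bytes:
  [0]=0x62  [1]=0xca

62 ca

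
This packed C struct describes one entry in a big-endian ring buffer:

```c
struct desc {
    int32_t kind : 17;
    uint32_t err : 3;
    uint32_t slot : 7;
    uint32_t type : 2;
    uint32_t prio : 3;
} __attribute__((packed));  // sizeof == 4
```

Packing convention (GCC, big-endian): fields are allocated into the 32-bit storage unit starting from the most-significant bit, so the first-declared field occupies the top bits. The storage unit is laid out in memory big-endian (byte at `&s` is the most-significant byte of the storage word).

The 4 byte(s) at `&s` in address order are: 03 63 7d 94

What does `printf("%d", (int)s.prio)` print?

4

[0]=0x03 [1]=0x63 [2]=0x7d [3]=0x94 (big-endian) → word 0x03637d94
kind:17 @ bit 15 → (0x03637d94>>15)&0x1ffff = 0x6c6
err:3 @ bit 12 → (0x03637d94>>12)&0x7 = 0x7
slot:7 @ bit 5 → (0x03637d94>>5)&0x7f = 0x6c
type:2 @ bit 3 → (0x03637d94>>3)&0x3 = 0x2
prio:3 @ bit 0 → (0x03637d94>>0)&0x7 = 0x4  ←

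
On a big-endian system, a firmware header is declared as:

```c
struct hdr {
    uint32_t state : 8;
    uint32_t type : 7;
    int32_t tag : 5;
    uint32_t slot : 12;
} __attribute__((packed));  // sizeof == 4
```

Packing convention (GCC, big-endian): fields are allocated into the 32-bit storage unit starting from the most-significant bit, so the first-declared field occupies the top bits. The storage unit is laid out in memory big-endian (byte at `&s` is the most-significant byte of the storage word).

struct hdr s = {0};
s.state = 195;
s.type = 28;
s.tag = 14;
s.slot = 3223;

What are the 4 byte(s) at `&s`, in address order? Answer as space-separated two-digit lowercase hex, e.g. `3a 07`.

state:8 = 195 → 0xc3 << 24 → word 0xc3000000
type:7 = 28 → 0x1c << 17 → word 0xc3380000
tag:5 = 14 → 0xe << 12 → word 0xc338e000
slot:12 = 3223 → 0xc97 << 0 → word 0xc338ec97
word = 0xc338ec97 → big-endian bytes:
  [0]=0xc3  [1]=0x38  [2]=0xec  [3]=0x97

c3 38 ec 97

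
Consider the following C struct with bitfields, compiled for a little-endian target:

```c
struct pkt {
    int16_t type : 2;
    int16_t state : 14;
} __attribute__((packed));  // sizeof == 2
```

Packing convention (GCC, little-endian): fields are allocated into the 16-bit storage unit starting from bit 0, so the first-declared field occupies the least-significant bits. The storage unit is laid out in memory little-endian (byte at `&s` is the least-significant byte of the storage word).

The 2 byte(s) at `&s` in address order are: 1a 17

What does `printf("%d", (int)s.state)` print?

1478

[0]=0x1a [1]=0x17 (little-endian) → word 0x171a
type [0+:2] = (word>>0) & 0x3 = 2
state [2+:14] = (word>>2) & 0x3fff = 1478  ←
state signed 14b, MSB=0: value = 1478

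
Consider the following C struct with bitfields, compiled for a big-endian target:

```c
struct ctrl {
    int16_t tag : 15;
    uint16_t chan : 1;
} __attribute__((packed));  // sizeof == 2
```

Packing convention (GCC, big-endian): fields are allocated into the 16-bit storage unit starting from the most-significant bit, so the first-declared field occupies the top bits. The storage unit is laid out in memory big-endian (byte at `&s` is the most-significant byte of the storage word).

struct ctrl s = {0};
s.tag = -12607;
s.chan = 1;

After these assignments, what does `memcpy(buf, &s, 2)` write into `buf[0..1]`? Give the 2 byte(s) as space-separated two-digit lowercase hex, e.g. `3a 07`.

9d 83

tag:15 = -12607 → 0x4ec1 << 1 → word 0x9d82
chan:1 = 1 → 0x1 << 0 → word 0x9d83
word = 0x9d83 → big-endian bytes:
  [0]=0x9d  [1]=0x83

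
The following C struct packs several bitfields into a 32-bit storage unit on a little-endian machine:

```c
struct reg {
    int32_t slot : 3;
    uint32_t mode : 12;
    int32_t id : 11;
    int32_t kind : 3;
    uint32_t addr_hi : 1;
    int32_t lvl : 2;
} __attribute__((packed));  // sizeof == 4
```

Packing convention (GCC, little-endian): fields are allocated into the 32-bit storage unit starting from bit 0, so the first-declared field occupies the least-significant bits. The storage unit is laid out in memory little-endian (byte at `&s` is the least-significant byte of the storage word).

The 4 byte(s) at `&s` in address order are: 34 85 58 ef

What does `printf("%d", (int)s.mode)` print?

[0]=0x34 [1]=0x85 [2]=0x58 [3]=0xef (little-endian) → word 0xef588534
slot [0+:3] = (word>>0) & 0x7 = 4
mode [3+:12] = (word>>3) & 0xfff = 166  ←
id [15+:11] = (word>>15) & 0x7ff = 1713
kind [26+:3] = (word>>26) & 0x7 = 3
addr_hi [29+:1] = (word>>29) & 0x1 = 1
lvl [30+:2] = (word>>30) & 0x3 = 3

166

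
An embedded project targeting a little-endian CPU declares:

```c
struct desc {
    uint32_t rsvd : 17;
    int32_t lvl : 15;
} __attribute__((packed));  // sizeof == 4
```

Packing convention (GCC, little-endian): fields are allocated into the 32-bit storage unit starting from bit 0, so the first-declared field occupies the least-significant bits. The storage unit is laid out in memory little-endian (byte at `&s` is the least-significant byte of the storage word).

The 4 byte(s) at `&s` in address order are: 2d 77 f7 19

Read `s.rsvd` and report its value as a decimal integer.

96045

[0]=0x2d [1]=0x77 [2]=0xf7 [3]=0x19 (little-endian) → word 0x19f7772d
rsvd [0+:17] = (word>>0) & 0x1ffff = 96045  ←
lvl [17+:15] = (word>>17) & 0x7fff = 3323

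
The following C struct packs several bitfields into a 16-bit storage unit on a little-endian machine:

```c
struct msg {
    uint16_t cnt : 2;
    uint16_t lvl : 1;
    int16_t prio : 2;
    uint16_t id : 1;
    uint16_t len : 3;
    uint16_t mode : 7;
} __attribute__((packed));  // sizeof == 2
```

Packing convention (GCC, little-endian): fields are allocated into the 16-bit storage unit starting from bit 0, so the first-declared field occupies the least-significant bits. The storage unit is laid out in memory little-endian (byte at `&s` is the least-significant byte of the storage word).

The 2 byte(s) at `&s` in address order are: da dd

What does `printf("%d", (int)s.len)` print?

[0]=0xda [1]=0xdd (little-endian) → word 0xddda
cnt [0+:2] = (word>>0) & 0x3 = 2
lvl [2+:1] = (word>>2) & 0x1 = 0
prio [3+:2] = (word>>3) & 0x3 = 3
id [5+:1] = (word>>5) & 0x1 = 0
len [6+:3] = (word>>6) & 0x7 = 7  ←
mode [9+:7] = (word>>9) & 0x7f = 110

7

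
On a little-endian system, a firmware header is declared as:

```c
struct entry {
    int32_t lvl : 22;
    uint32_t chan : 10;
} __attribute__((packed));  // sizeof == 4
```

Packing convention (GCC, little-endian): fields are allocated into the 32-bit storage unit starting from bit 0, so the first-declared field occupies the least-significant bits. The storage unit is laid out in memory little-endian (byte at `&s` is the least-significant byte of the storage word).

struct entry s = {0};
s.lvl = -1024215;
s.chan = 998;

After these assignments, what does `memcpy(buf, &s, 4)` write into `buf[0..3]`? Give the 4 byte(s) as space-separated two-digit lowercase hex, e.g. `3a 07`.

lvl:22 = -1024215 → 0x305f29 << 0 → word 0x00305f29
chan:10 = 998 → 0x3e6 << 22 → word 0xf9b05f29
word = 0xf9b05f29 → little-endian bytes:
  [0]=0x29  [1]=0x5f  [2]=0xb0  [3]=0xf9

29 5f b0 f9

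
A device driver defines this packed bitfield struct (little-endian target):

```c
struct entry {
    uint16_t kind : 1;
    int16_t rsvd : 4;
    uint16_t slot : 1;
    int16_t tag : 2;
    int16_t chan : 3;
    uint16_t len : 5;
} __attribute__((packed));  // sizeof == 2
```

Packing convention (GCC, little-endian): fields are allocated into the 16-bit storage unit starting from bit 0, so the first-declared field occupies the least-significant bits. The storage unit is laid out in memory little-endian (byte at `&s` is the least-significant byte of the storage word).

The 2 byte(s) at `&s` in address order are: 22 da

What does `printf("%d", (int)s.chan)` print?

2

[0]=0x22 [1]=0xda (little-endian) → word 0xda22
kind:1 @ bit 0 → (0xda22>>0)&0x1 = 0x0
rsvd:4 @ bit 1 → (0xda22>>1)&0xf = 0x1
slot:1 @ bit 5 → (0xda22>>5)&0x1 = 0x1
tag:2 @ bit 6 → (0xda22>>6)&0x3 = 0x0
chan:3 @ bit 8 → (0xda22>>8)&0x7 = 0x2  ←
len:5 @ bit 11 → (0xda22>>11)&0x1f = 0x1b
chan signed 3b, MSB=0: value = 2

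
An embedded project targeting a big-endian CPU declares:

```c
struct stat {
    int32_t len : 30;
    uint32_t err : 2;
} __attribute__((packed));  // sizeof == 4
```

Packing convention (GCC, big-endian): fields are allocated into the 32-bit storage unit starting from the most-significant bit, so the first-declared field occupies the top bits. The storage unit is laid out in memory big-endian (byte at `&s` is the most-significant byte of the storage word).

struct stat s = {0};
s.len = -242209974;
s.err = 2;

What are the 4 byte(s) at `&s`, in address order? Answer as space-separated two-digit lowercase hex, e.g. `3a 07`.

c6 40 ad 2a

len:30 = -242209974 → 0x31902b4a << 2 → word 0xc640ad28
err:2 = 2 → 0x2 << 0 → word 0xc640ad2a
word = 0xc640ad2a → big-endian bytes:
  [0]=0xc6  [1]=0x40  [2]=0xad  [3]=0x2a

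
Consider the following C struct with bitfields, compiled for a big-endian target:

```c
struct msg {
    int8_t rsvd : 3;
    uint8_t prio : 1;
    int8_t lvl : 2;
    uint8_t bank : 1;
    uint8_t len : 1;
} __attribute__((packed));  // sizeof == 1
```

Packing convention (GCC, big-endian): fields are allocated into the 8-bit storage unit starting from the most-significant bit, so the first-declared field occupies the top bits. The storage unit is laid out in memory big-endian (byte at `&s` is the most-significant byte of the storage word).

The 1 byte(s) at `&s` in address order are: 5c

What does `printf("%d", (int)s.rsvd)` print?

2

[0]=0x5c (big-endian) → word 0x5c
rsvd:3 @ bit 5 → (0x5c>>5)&0x7 = 0x2  ←
prio:1 @ bit 4 → (0x5c>>4)&0x1 = 0x1
lvl:2 @ bit 2 → (0x5c>>2)&0x3 = 0x3
bank:1 @ bit 1 → (0x5c>>1)&0x1 = 0x0
len:1 @ bit 0 → (0x5c>>0)&0x1 = 0x0
rsvd signed 3b, MSB=0: value = 2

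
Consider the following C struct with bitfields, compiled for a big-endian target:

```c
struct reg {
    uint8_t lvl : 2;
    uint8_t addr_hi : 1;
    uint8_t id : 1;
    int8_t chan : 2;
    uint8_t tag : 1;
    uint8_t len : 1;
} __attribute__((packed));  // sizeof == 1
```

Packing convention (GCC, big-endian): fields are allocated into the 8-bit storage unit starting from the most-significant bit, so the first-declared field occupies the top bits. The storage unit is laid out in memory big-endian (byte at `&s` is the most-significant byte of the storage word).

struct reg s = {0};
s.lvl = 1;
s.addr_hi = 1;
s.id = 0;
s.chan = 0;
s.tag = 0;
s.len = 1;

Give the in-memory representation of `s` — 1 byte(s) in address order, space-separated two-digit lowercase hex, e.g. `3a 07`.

lvl (2b) val=1 bits=0x1 at bit 6: 0x40
addr_hi (1b) val=1 bits=0x1 at bit 5: 0x60
id (1b) val=0 bits=0x0 at bit 4: 0x60
chan (2b) val=0 bits=0x0 at bit 2: 0x60
tag (1b) val=0 bits=0x0 at bit 1: 0x60
len (1b) val=1 bits=0x1 at bit 0: 0x61
word = 0x61 → big-endian bytes:
  [0]=0x61

61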